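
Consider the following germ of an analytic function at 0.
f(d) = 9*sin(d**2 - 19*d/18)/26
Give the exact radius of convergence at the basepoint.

The factor -sin(d**2 - 19*d/18) is entire and contributes no finite singular point.
The polynomial part has no poles.
No finite singular points: the Taylor series at 0 converges everywhere.

The radius of convergence is infinite.


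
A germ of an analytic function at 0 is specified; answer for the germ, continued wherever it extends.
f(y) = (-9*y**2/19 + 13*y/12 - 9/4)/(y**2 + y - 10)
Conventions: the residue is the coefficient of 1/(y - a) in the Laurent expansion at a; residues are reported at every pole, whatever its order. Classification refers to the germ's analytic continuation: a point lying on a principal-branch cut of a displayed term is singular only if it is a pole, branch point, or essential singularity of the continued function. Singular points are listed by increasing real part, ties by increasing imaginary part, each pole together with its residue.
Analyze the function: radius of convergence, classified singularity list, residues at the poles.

Radius of convergence at 0: -1/2 + (1/2)*sqrt(41).
At -1/2 - (1/2)*sqrt(41): a pole of order 1; residue 355/456 + (3541/18696)*sqrt(41).
At -1/2 + (1/2)*sqrt(41): a pole of order 1; residue 355/456 - (3541/18696)*sqrt(41).

Denominator factor (y**2 + y - 10): discriminant 41, real irrational roots -1/2 + (1/2)*sqrt(41) and -1/2 - (1/2)*sqrt(41); poles of order 1, moduli -1/2 + (1/2)*sqrt(41) and 1/2 + (1/2)*sqrt(41).
The radius of convergence is the smallest modulus among the singular points: -1/2 + (1/2)*sqrt(41).
The factor y**2 + y - 10 splits as (y - a)(y - a') with a = -1/2 - (1/2)*sqrt(41), a' = -1/2 + (1/2)*sqrt(41). At the order-1 pole a set g(y) = (y - a)*f(y) = [-9*y**2/19 + 13*y/12 - 9/4] / (y - a').
Simple pole: residue = g(a) at a = -1/2 - (1/2)*sqrt(41), which is 355/456 + (3541/18696)*sqrt(41).
The factor y**2 + y - 10 splits as (y - a)(y - a') with a = -1/2 + (1/2)*sqrt(41), a' = -1/2 - (1/2)*sqrt(41). At the order-1 pole a set g(y) = (y - a)*f(y) = [-9*y**2/19 + 13*y/12 - 9/4] / (y - a').
Simple pole: residue = g(a) at a = -1/2 + (1/2)*sqrt(41), which is 355/456 - (3541/18696)*sqrt(41).
List the singular points by increasing real part (a conjugate pair: the negative imaginary part first).


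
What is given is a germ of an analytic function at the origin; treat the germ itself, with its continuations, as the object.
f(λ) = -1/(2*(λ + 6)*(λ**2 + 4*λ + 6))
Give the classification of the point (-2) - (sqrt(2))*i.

The point is a pole of order 1.

The denominator factor λ**2 + 4*λ + 6 vanishes at (-2) - (sqrt(2))*i and appears to the power 1; the numerator there equals -1/2, nonzero, and no other factor vanishes.
Hence a pole whose order is the multiplicity, 1.


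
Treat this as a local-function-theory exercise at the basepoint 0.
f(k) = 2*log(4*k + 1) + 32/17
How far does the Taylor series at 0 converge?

Branch term (2)*log(1 - k/(-1/4)): its argument vanishes at k = -1/4, a logarithmic branch point, modulus 1/4.
The radius of convergence is the smallest modulus among the singular points: 1/4.

The radius of convergence is 1/4.


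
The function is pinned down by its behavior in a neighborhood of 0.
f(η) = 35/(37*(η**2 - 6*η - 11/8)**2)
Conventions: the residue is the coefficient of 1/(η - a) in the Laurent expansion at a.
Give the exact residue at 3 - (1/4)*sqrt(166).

The factor η**2 - 6*η - 11/8 splits as (η - a)(η - a') with a = 3 - (1/4)*sqrt(166), a' = 3 + (1/4)*sqrt(166). At the order-2 pole a set g(η) = (η - a)^2*f(η) = [35/37] / (η - a')^2.
Order-2 pole: residue = g'(a); g'(3 - (1/4)*sqrt(166)) = (140/254893)*sqrt(166), so the residue is (140/254893)*sqrt(166).

The residue is (140/254893)*sqrt(166).


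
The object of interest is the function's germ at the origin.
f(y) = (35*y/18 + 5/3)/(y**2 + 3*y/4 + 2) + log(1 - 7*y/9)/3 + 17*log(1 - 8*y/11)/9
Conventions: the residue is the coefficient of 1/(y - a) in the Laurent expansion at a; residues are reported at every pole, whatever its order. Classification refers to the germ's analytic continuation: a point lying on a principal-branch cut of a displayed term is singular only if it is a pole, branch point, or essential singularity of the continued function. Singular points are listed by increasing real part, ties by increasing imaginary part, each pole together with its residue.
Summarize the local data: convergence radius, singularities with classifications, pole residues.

Denominator factor (y**2 + 3*y/4 + 2): discriminant -119/16, complex-conjugate roots (-3/8) + ((1/8)*sqrt(119))*i and (-3/8) - ((1/8)*sqrt(119))*i; poles of order 1, moduli sqrt(2) and sqrt(2).
Branch term (1/3)*log(1 - y/(9/7)): its argument vanishes at y = 9/7, a logarithmic branch point, modulus 9/7.
Branch term (17/9)*log(1 - y/(11/8)): its argument vanishes at y = 11/8, a logarithmic branch point, modulus 11/8.
The radius of convergence is the smallest modulus among the singular points: 9/7.
The branch terms are analytic at (-3/8) - ((1/8)*sqrt(119))*i and contribute nothing to the residue; only the rational part matters.
The factor y**2 + 3*y/4 + 2 splits as (y - a)(y - a') with a = (-3/8) - ((1/8)*sqrt(119))*i, a' = (-3/8) + ((1/8)*sqrt(119))*i. At the order-1 pole a set g(y) = (y - a)*(rational part) = [35*y/18 + 5/3] / (y - a').
Simple pole: residue = g(a) at a = (-3/8) - ((1/8)*sqrt(119))*i, which is (35/36) + ((15/476)*sqrt(119))*i.
The branch terms are analytic at (-3/8) + ((1/8)*sqrt(119))*i and contribute nothing to the residue; only the rational part matters.
The factor y**2 + 3*y/4 + 2 splits as (y - a)(y - a') with a = (-3/8) + ((1/8)*sqrt(119))*i, a' = (-3/8) - ((1/8)*sqrt(119))*i. At the order-1 pole a set g(y) = (y - a)*(rational part) = [35*y/18 + 5/3] / (y - a').
Simple pole: residue = g(a) at a = (-3/8) + ((1/8)*sqrt(119))*i, which is (35/36) - ((15/476)*sqrt(119))*i.
List the singular points by increasing real part (a conjugate pair: the negative imaginary part first).

Radius of convergence at 0: 9/7.
At (-3/8) - ((1/8)*sqrt(119))*i: a pole of order 1; residue (35/36) + ((15/476)*sqrt(119))*i.
At (-3/8) + ((1/8)*sqrt(119))*i: a pole of order 1; residue (35/36) - ((15/476)*sqrt(119))*i.
At 9/7: a logarithmic branch point.
At 11/8: a logarithmic branch point.


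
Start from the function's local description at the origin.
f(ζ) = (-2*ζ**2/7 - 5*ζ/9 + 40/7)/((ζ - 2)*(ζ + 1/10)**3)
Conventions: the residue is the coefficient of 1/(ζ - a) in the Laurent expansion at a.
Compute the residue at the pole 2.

The residue is 218000/583443.

At the order-1 pole 2 set g(ζ) = (ζ - (2))*f(ζ) = (-2*ζ**2/7 - 5*ζ/9 + 40/7)/(ζ + 1/10)**3.
Simple pole: residue = g(a) at a = 2, which is 218000/583443.


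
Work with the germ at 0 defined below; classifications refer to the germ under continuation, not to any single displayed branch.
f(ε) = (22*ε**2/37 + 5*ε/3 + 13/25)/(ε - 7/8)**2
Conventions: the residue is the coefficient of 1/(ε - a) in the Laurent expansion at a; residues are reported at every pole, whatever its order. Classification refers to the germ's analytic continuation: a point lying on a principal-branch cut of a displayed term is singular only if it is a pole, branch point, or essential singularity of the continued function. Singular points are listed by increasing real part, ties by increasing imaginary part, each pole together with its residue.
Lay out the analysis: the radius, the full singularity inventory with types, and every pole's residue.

Radius of convergence at 0: 7/8.
At 7/8: a pole of order 2; residue 601/222.

Denominator factor (ε - 7/8)^2: pole of order 2 at 7/8, modulus 7/8.
The radius of convergence is the smallest modulus among the singular points: 7/8.
At the order-2 pole 7/8 set g(ε) = (ε - (7/8))^2*f(ε) = 22*ε**2/37 + 5*ε/3 + 13/25.
Order-2 pole: residue = g'(a); g'(7/8) = 601/222, so the residue is 601/222.


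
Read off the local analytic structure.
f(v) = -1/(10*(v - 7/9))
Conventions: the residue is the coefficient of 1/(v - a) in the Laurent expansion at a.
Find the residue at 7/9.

The residue is -1/10.

At the order-1 pole 7/9 set g(v) = (v - (7/9))*f(v) = -1/10.
Simple pole: residue = g(a) at a = 7/9, which is -1/10.


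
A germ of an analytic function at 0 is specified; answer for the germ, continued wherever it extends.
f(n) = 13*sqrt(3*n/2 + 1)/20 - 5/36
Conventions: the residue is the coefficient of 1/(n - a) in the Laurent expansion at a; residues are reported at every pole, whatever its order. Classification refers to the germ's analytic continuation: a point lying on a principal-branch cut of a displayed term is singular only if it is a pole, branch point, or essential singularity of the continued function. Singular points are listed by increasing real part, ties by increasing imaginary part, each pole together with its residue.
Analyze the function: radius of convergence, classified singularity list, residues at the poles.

Radius of convergence at 0: 2/3.
At -2/3: an algebraic (square-root) branch point.

Branch term (13/20)*sqrt(1 - n/(-2/3)): its argument vanishes at n = -2/3, a square-root branch point, modulus 2/3.
The radius of convergence is the smallest modulus among the singular points: 2/3.


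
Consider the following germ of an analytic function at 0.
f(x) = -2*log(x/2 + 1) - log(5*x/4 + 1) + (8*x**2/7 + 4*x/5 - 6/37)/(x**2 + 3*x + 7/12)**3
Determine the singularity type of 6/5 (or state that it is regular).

The point is a regular point.

Denominator factors: x**2 + 3*x + 7/12 = 1687/300 at x = 6/5 — none vanishes.
Branch term log(1 - x/(-4/5)): argument at 6/5 is 5/2, nonzero, so 6/5 is not its branch point (a point on a principal cut is still regular for the continued germ).
Branch term log(1 - x/(-2)): argument at 6/5 is 8/5, nonzero, so 6/5 is not its branch point (a point on a principal cut is still regular for the continued germ).
So the germ continues analytically to 6/5.


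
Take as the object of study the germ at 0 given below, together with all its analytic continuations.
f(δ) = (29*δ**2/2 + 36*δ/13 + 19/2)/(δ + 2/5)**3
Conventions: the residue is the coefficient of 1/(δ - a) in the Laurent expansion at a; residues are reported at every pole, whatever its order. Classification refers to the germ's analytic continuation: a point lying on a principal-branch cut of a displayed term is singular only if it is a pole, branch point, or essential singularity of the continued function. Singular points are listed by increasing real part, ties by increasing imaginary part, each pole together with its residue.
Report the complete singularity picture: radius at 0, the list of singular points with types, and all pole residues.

Denominator factor (δ + 2/5)^3: pole of order 3 at -2/5, modulus 2/5.
The radius of convergence is the smallest modulus among the singular points: 2/5.
At the order-3 pole -2/5 set g(δ) = (δ - (-2/5))^3*f(δ) = 29*δ**2/2 + 36*δ/13 + 19/2.
Order-3 pole: residue = g''(a)/2; g''(-2/5) = 29, so the residue is 29/2.

Radius of convergence at 0: 2/5.
At -2/5: a pole of order 3; residue 29/2.


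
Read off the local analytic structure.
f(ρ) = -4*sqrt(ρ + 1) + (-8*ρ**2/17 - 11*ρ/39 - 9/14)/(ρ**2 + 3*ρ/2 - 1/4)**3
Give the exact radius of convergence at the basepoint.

Denominator factor (ρ**2 + 3*ρ/2 - 1/4)^3: discriminant 13/4, real irrational roots -3/4 + (1/4)*sqrt(13) and -3/4 - (1/4)*sqrt(13); poles of order 3, moduli -3/4 + (1/4)*sqrt(13) and 3/4 + (1/4)*sqrt(13).
Branch term (-4)*sqrt(1 - ρ/(-1)): its argument vanishes at ρ = -1, a square-root branch point, modulus 1.
The radius of convergence is the smallest modulus among the singular points: -3/4 + (1/4)*sqrt(13).

The radius of convergence is -3/4 + (1/4)*sqrt(13).


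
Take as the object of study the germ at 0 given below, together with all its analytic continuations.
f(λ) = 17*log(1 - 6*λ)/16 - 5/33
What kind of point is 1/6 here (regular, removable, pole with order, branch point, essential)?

The term (17/16)*log(1 - λ/(1/6)) has argument 1 - 1/6/(1/6) = 0 at 1/6: a logarithmic (infinitely-sheeted) branch point; the remaining terms are analytic or single-valued there.

The point is a logarithmic branch point.


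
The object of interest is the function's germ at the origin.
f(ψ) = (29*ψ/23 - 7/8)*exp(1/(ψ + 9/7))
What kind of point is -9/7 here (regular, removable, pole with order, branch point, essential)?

The exponent 1/(ψ - (-9/7)) has a pole at -9/7, so exp(1/(ψ - (-9/7))) takes every nonzero value near it: an essential singularity (not a pole of any order).

The point is an essential singularity.


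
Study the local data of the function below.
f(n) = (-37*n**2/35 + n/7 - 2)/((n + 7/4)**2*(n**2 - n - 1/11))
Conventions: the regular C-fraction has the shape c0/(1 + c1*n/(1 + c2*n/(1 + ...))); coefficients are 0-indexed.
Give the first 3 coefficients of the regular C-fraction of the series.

The regular C-fraction coefficients are [352/49, 171/14, -2197/11970].

Taylor coefficients (expand at 0): a_0 = 352/49, a_1 = -30096/343, a_2 = 12672704/12005.
c0 = a_0 = 352/49. Peel one level at a time: if S = 1 + c*n/S' with S'(0) = 1, then c is the n-coefficient of S and S' = c*n/(S - 1).
S_1 = c0/f = 1 + (171/14)*n + (2197/980)*n^2 + ...; c1 = 171/14.
S_2 = c1*n/(S_1 - 1) = 1 + (-2197/11970)*n + ...; c2 = -2197/11970.


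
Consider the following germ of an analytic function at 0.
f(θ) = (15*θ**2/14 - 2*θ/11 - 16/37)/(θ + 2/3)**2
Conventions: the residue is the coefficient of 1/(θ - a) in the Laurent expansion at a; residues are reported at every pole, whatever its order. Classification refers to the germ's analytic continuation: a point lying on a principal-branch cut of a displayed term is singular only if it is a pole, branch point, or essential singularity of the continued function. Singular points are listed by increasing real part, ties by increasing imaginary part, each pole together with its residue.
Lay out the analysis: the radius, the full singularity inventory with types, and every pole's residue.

Denominator factor (θ + 2/3)^2: pole of order 2 at -2/3, modulus 2/3.
The radius of convergence is the smallest modulus among the singular points: 2/3.
At the order-2 pole -2/3 set g(θ) = (θ - (-2/3))^2*f(θ) = 15*θ**2/14 - 2*θ/11 - 16/37.
Order-2 pole: residue = g'(a); g'(-2/3) = -124/77, so the residue is -124/77.

Radius of convergence at 0: 2/3.
At -2/3: a pole of order 2; residue -124/77.


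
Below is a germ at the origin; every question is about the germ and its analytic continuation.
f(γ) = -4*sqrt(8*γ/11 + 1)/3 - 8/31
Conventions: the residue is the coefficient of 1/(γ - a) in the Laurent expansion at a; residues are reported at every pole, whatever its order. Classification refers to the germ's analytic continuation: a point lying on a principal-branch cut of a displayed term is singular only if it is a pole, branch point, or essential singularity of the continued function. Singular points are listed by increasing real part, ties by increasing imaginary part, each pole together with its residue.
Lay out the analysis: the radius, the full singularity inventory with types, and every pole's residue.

Branch term (-4/3)*sqrt(1 - γ/(-11/8)): its argument vanishes at γ = -11/8, a square-root branch point, modulus 11/8.
The radius of convergence is the smallest modulus among the singular points: 11/8.

Radius of convergence at 0: 11/8.
At -11/8: an algebraic (square-root) branch point.


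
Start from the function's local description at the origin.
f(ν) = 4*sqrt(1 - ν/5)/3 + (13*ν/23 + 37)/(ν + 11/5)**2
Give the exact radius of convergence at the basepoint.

Denominator factor (ν + 11/5)^2: pole of order 2 at -11/5, modulus 11/5.
Branch term (4/3)*sqrt(1 - ν/(5)): its argument vanishes at ν = 5, a square-root branch point, modulus 5.
The radius of convergence is the smallest modulus among the singular points: 11/5.

The radius of convergence is 11/5.


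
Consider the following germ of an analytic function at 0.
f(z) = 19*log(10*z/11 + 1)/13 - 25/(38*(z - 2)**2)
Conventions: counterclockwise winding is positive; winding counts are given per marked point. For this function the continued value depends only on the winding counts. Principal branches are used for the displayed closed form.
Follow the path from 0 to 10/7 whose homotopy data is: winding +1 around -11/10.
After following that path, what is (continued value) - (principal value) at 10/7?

The rational part is single-valued and drops out of the difference; each branch term changes only by its own monodromy.
(19/13)*log(1 - z/(-11/10)): each positive loop around -11/10 adds 2*pi*i to the log, so winding +1 contributes (19/13)*(1)*2*pi*i = (38/13)*pi*i.
Summing the contributions at z = 10/7 gives (38/13)*pi*i.

Continued minus principal equals (38/13)*pi*i.


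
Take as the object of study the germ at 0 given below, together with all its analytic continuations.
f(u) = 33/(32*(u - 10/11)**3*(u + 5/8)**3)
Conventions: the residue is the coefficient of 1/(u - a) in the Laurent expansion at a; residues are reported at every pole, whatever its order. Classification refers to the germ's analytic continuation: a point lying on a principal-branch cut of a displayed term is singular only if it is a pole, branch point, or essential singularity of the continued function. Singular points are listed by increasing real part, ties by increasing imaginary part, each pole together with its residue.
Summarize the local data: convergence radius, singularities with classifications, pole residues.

Radius of convergence at 0: 5/8.
At -5/8: a pole of order 3; residue -3628156928/4982259375.
At 10/11: a pole of order 3; residue 3628156928/4982259375.

Denominator factor (u + 5/8)^3: pole of order 3 at -5/8, modulus 5/8.
Denominator factor (u - 10/11)^3: pole of order 3 at 10/11, modulus 10/11.
The radius of convergence is the smallest modulus among the singular points: 5/8.
At the order-3 pole -5/8 set g(u) = (u - (-5/8))^3*f(u) = 33/(32*(u - 10/11)**3).
Order-3 pole: residue = g''(a)/2; g''(-5/8) = -7256313856/4982259375, so the residue is -3628156928/4982259375.
At the order-3 pole 10/11 set g(u) = (u - (10/11))^3*f(u) = 33/(32*(u + 5/8)**3).
Order-3 pole: residue = g''(a)/2; g''(10/11) = 7256313856/4982259375, so the residue is 3628156928/4982259375.
List the singular points by increasing real part (a conjugate pair: the negative imaginary part first).


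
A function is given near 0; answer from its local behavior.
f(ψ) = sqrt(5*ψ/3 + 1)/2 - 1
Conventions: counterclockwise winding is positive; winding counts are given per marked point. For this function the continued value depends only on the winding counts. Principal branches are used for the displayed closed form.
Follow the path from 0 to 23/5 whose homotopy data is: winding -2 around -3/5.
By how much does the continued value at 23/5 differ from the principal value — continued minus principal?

The rational part is single-valued and drops out of the difference; each branch term changes only by its own monodromy.
(1/2)*sqrt(1 - ψ/(-3/5)): winding -2 is even, the square root returns to the same sheet, contribution 0.
Summing the contributions at ψ = 23/5 gives 0.

Continued minus principal equals 0.


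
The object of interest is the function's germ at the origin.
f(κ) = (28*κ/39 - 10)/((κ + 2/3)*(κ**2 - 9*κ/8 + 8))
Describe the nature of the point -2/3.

The denominator factor κ + 2/3 vanishes at -2/3 and appears to the power 1; the numerator there equals -1226/117, nonzero, and no other factor vanishes.
Hence a pole whose order is the multiplicity, 1.

The point is a pole of order 1.


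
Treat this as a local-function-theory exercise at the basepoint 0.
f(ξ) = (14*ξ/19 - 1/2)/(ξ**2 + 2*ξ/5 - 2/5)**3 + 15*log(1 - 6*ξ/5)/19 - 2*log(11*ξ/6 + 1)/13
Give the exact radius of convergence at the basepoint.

Denominator factor (ξ**2 + 2*ξ/5 - 2/5)^3: discriminant 44/25, real irrational roots -1/5 + (1/5)*sqrt(11) and -1/5 - (1/5)*sqrt(11); poles of order 3, moduli -1/5 + (1/5)*sqrt(11) and 1/5 + (1/5)*sqrt(11).
Branch term (-2/13)*log(1 - ξ/(-6/11)): its argument vanishes at ξ = -6/11, a logarithmic branch point, modulus 6/11.
Branch term (15/19)*log(1 - ξ/(5/6)): its argument vanishes at ξ = 5/6, a logarithmic branch point, modulus 5/6.
The radius of convergence is the smallest modulus among the singular points: -1/5 + (1/5)*sqrt(11).

The radius of convergence is -1/5 + (1/5)*sqrt(11).


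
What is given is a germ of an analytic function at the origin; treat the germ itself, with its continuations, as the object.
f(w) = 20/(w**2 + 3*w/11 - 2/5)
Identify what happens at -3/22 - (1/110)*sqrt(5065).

The point is a pole of order 1.

The denominator factor w**2 + 3*w/11 - 2/5 vanishes at -3/22 - (1/110)*sqrt(5065) and appears to the power 1; the numerator there equals 20, nonzero, and no other factor vanishes.
Hence a pole whose order is the multiplicity, 1.


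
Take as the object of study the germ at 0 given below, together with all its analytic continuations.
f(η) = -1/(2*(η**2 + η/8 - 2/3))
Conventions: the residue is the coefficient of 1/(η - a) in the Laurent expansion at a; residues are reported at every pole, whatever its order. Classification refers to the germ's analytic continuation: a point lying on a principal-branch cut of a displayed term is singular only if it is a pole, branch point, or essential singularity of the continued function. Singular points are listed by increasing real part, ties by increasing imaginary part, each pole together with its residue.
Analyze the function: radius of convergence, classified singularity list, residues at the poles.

Denominator factor (η**2 + η/8 - 2/3): discriminant 515/192, real irrational roots -1/16 + (1/48)*sqrt(1545) and -1/16 - (1/48)*sqrt(1545); poles of order 1, moduli -1/16 + (1/48)*sqrt(1545) and 1/16 + (1/48)*sqrt(1545).
The radius of convergence is the smallest modulus among the singular points: -1/16 + (1/48)*sqrt(1545).
The factor η**2 + η/8 - 2/3 splits as (η - a)(η - a') with a = -1/16 - (1/48)*sqrt(1545), a' = -1/16 + (1/48)*sqrt(1545). At the order-1 pole a set g(η) = (η - a)*f(η) = [-1/2] / (η - a').
Simple pole: residue = g(a) at a = -1/16 - (1/48)*sqrt(1545), which is (4/515)*sqrt(1545).
The factor η**2 + η/8 - 2/3 splits as (η - a)(η - a') with a = -1/16 + (1/48)*sqrt(1545), a' = -1/16 - (1/48)*sqrt(1545). At the order-1 pole a set g(η) = (η - a)*f(η) = [-1/2] / (η - a').
Simple pole: residue = g(a) at a = -1/16 + (1/48)*sqrt(1545), which is -(4/515)*sqrt(1545).
List the singular points by increasing real part (a conjugate pair: the negative imaginary part first).

Radius of convergence at 0: -1/16 + (1/48)*sqrt(1545).
At -1/16 - (1/48)*sqrt(1545): a pole of order 1; residue (4/515)*sqrt(1545).
At -1/16 + (1/48)*sqrt(1545): a pole of order 1; residue -(4/515)*sqrt(1545).


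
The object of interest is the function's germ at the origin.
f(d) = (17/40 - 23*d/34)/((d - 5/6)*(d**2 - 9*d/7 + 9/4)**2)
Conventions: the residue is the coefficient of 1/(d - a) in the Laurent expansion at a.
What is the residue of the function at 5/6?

The residue is -374409/9468320.

At the order-1 pole 5/6 set g(d) = (d - (5/6))*f(d) = (17/40 - 23*d/34)/(d**2 - 9*d/7 + 9/4)**2.
Simple pole: residue = g(a) at a = 5/6, which is -374409/9468320.


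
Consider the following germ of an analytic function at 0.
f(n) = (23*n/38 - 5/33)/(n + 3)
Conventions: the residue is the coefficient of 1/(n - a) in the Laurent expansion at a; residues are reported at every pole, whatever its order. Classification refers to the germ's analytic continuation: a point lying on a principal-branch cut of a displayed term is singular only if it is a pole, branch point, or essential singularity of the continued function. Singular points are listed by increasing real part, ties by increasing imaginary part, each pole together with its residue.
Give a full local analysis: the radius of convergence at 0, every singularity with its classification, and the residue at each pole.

Radius of convergence at 0: 3.
At -3: a pole of order 1; residue -2467/1254.

Denominator factor (n + 3): pole of order 1 at -3, modulus 3.
The radius of convergence is the smallest modulus among the singular points: 3.
At the order-1 pole -3 set g(n) = (n - (-3))*f(n) = 23*n/38 - 5/33.
Simple pole: residue = g(a) at a = -3, which is -2467/1254.


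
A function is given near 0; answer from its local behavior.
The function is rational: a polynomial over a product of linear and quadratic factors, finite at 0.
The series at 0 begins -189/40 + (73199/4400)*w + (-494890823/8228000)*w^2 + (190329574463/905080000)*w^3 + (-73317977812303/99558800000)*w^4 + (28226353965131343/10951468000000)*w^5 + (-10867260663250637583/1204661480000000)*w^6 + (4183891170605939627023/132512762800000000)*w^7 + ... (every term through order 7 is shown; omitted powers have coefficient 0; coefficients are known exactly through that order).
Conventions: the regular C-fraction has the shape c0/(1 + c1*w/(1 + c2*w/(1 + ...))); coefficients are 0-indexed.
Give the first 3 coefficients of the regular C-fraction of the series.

The regular C-fraction coefficients are [-189/40, 10457/2970, 453947/4799763].


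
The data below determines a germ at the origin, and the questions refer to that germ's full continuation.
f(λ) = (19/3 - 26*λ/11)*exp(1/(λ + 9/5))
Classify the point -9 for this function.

The point is a regular point.

There is no denominator, hence no pole anywhere.
The essential point of exp(1/(λ - (-9/5))) is -9/5, not -9.
So the germ continues analytically to -9.


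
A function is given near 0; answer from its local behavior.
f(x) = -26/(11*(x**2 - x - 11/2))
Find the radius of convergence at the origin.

Denominator factor (x**2 - x - 11/2): discriminant 23, real irrational roots 1/2 + (1/2)*sqrt(23) and 1/2 - (1/2)*sqrt(23); poles of order 1, moduli 1/2 + (1/2)*sqrt(23) and -1/2 + (1/2)*sqrt(23).
The radius of convergence is the smallest modulus among the singular points: -1/2 + (1/2)*sqrt(23).

The radius of convergence is -1/2 + (1/2)*sqrt(23).


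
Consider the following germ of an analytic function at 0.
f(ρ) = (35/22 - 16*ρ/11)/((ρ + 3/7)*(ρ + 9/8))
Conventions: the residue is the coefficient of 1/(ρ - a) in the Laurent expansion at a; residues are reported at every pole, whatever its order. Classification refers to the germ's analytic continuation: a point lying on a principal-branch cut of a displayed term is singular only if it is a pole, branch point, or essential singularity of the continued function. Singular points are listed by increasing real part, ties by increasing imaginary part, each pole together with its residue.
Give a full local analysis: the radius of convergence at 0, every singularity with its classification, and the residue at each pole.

Radius of convergence at 0: 3/7.
At -9/8: a pole of order 1; residue -1988/429.
At -3/7: a pole of order 1; residue 124/39.

Denominator factor (ρ + 3/7): pole of order 1 at -3/7, modulus 3/7.
Denominator factor (ρ + 9/8): pole of order 1 at -9/8, modulus 9/8.
The radius of convergence is the smallest modulus among the singular points: 3/7.
At the order-1 pole -9/8 set g(ρ) = (ρ - (-9/8))*f(ρ) = (35/22 - 16*ρ/11)/(ρ + 3/7).
Simple pole: residue = g(a) at a = -9/8, which is -1988/429.
At the order-1 pole -3/7 set g(ρ) = (ρ - (-3/7))*f(ρ) = (35/22 - 16*ρ/11)/(ρ + 9/8).
Simple pole: residue = g(a) at a = -3/7, which is 124/39.
List the singular points by increasing real part (a conjugate pair: the negative imaginary part first).


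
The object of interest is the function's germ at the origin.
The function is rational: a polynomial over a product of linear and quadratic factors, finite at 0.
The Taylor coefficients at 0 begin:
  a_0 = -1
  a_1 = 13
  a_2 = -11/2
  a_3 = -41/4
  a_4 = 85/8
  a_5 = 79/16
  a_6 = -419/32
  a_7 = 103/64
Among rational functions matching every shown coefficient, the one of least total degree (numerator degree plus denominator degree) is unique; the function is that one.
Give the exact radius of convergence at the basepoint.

The radius of convergence is 1.

No rational of total degree below 3 reproduces all 8 coefficients; solving the [1/2] Pade equations on them gives f(w) = (25*w/2 - 1)/(w**2 + w/2 + 1), whose expansion matches every shown term.
Denominator factor (w**2 + w/2 + 1): discriminant -15/4, complex-conjugate roots (-1/4) + ((1/4)*sqrt(15))*i and (-1/4) - ((1/4)*sqrt(15))*i; poles of order 1, moduli 1 and 1.
The radius of convergence is the smallest modulus among the singular points: 1.


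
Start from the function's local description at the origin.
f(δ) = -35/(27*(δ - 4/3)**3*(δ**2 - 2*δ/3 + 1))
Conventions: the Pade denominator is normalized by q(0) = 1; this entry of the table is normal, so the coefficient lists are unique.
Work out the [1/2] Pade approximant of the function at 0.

Taylor coefficients needed (expand at 0): a_0 = 35/64, a_1 = 1225/768, a_2 = 10885/4608, a_3 = 126455/55296.
Write the denominator as Q(δ) = 1 + q1*δ + q2*δ^2. Requiring Q*f - P = O(δ^4) with deg P <= 1 kills the coefficients of δ^2..δ^3 in Q*f:
  δ^2: a_2 + q1*a_1 + q2*a_0 = 0, i.e. 10885/4608 + (1225/768)*q1 + (35/64)*q2 = 0.
  δ^3: a_3 + q1*a_2 + q2*a_1 = 0, i.e. 126455/55296 + (10885/4608)*q1 + (1225/768)*q2 = 0.
Solving this linear system: q1 = -404/201, q2 = 827/536.
The numerator is Q*f truncated at degree 1: P0 = a_0 = 35/64; P1 = a_1 + q1*a_0 = 8505/17152.

The Pade approximant has numerator coefficients [35/64, 8505/17152]; denominator coefficients [1, -404/201, 827/536].


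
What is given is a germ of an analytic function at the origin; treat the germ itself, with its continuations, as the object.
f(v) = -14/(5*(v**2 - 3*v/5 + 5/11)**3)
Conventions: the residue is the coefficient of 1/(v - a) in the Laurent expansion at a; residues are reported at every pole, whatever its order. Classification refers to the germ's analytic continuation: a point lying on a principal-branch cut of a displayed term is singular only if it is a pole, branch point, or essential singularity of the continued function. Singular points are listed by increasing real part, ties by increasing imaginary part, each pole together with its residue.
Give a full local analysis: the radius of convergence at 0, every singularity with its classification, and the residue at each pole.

Radius of convergence at 0: (1/11)*sqrt(55).
At (3/10) - ((1/110)*sqrt(4411))*i: a pole of order 3; residue -((6352500/64481201)*sqrt(4411))*i.
At (3/10) + ((1/110)*sqrt(4411))*i: a pole of order 3; residue ((6352500/64481201)*sqrt(4411))*i.

Denominator factor (v**2 - 3*v/5 + 5/11)^3: discriminant -401/275, complex-conjugate roots (3/10) + ((1/110)*sqrt(4411))*i and (3/10) - ((1/110)*sqrt(4411))*i; poles of order 3, moduli (1/11)*sqrt(55) and (1/11)*sqrt(55).
The radius of convergence is the smallest modulus among the singular points: (1/11)*sqrt(55).
The factor v**2 - 3*v/5 + 5/11 splits as (v - a)(v - a') with a = (3/10) - ((1/110)*sqrt(4411))*i, a' = (3/10) + ((1/110)*sqrt(4411))*i. At the order-3 pole a set g(v) = (v - a)^3*f(v) = [-14/5] / (v - a')^3.
Order-3 pole: residue = g''(a)/2; g''((3/10) - ((1/110)*sqrt(4411))*i) = -((12705000/64481201)*sqrt(4411))*i, so the residue is -((6352500/64481201)*sqrt(4411))*i.
The factor v**2 - 3*v/5 + 5/11 splits as (v - a)(v - a') with a = (3/10) + ((1/110)*sqrt(4411))*i, a' = (3/10) - ((1/110)*sqrt(4411))*i. At the order-3 pole a set g(v) = (v - a)^3*f(v) = [-14/5] / (v - a')^3.
Order-3 pole: residue = g''(a)/2; g''((3/10) + ((1/110)*sqrt(4411))*i) = ((12705000/64481201)*sqrt(4411))*i, so the residue is ((6352500/64481201)*sqrt(4411))*i.
List the singular points by increasing real part (a conjugate pair: the negative imaginary part first).


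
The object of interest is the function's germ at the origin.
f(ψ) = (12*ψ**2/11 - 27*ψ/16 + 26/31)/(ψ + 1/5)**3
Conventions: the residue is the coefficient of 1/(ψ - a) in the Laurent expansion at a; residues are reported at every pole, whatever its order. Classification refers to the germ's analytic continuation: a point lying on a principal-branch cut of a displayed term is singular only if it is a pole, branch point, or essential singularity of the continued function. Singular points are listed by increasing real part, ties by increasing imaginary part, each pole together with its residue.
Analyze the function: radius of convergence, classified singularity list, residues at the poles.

Radius of convergence at 0: 1/5.
At -1/5: a pole of order 3; residue 12/11.

Denominator factor (ψ + 1/5)^3: pole of order 3 at -1/5, modulus 1/5.
The radius of convergence is the smallest modulus among the singular points: 1/5.
At the order-3 pole -1/5 set g(ψ) = (ψ - (-1/5))^3*f(ψ) = 12*ψ**2/11 - 27*ψ/16 + 26/31.
Order-3 pole: residue = g''(a)/2; g''(-1/5) = 24/11, so the residue is 12/11.


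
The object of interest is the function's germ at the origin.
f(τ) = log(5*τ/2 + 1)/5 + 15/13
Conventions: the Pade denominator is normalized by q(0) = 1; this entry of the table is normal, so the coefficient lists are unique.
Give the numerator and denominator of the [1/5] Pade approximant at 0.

The Pade approximant has numerator coefficients [15/13, 7063976219/2687389588]; denominator coefficients [1, 381352095/206722276, -159834025/620166828, 344228625/1653778208, -1506971375/7442001936, 1267979375/7442001936].

Taylor coefficients needed (expand at 0): a_0 = 15/13, a_1 = 1/2, a_2 = -5/8, a_3 = 25/24, a_4 = -125/64, a_5 = 125/32, a_6 = -3125/384.
Write the denominator as Q(τ) = 1 + q1*τ + q2*τ^2 + q3*τ^3 + q4*τ^4 + q5*τ^5. Requiring Q*f - P = O(τ^7) with deg P <= 1 kills the coefficients of τ^2..τ^6 in Q*f:
  τ^2: a_2 + q1*a_1 + q2*a_0 = 0, i.e. -5/8 + (1/2)*q1 + (15/13)*q2 = 0.
  τ^3: a_3 + q1*a_2 + q2*a_1 + q3*a_0 = 0, i.e. 25/24 + (-5/8)*q1 + (1/2)*q2 + (15/13)*q3 = 0.
  τ^4: a_4 + q1*a_3 + q2*a_2 + q3*a_1 + q4*a_0 = 0, i.e. -125/64 + (25/24)*q1 + (-5/8)*q2 + (1/2)*q3 + (15/13)*q4 = 0.
  τ^5: a_5 + q1*a_4 + q2*a_3 + q3*a_2 + q4*a_1 + q5*a_0 = 0, i.e. 125/32 + (-125/64)*q1 + (25/24)*q2 + (-5/8)*q3 + (1/2)*q4 + (15/13)*q5 = 0.
  τ^6: a_6 + q1*a_5 + q2*a_4 + q3*a_3 + q4*a_2 + q5*a_1 = 0, i.e. -3125/384 + (125/32)*q1 + (-125/64)*q2 + (25/24)*q3 + (-5/8)*q4 + (1/2)*q5 = 0.
Solving this linear system: q1 = 381352095/206722276, q2 = -159834025/620166828, q3 = 344228625/1653778208, q4 = -1506971375/7442001936, q5 = 1267979375/7442001936.
The numerator is Q*f truncated at degree 1: P0 = a_0 = 15/13; P1 = a_1 + q1*a_0 = 7063976219/2687389588.


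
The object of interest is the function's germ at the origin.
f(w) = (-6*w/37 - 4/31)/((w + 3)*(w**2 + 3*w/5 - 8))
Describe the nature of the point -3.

The point is a pole of order 1.

The denominator factor w + 3 vanishes at -3 and appears to the power 1; the numerator there equals 410/1147, nonzero, and no other factor vanishes.
Hence a pole whose order is the multiplicity, 1.


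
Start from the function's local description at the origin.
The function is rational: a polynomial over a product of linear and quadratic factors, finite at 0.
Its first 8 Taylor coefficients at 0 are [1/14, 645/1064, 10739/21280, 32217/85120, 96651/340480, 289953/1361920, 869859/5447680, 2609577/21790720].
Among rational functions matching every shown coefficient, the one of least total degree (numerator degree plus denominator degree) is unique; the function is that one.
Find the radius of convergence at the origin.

No rational of total degree below 3 reproduces all 8 coefficients; solving the [2/1] Pade equations on them gives f(ε) = (-ε**2/15 - 14*ε/19 - 2/21)/(ε - 4/3), whose expansion matches every shown term.
Denominator factor (ε - 4/3): pole of order 1 at 4/3, modulus 4/3.
The radius of convergence is the smallest modulus among the singular points: 4/3.

The radius of convergence is 4/3.


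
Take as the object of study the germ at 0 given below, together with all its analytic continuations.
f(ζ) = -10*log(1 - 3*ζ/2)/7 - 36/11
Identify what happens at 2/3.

The point is a logarithmic branch point.

The term (-10/7)*log(1 - ζ/(2/3)) has argument 1 - 2/3/(2/3) = 0 at 2/3: a logarithmic (infinitely-sheeted) branch point; the remaining terms are analytic or single-valued there.


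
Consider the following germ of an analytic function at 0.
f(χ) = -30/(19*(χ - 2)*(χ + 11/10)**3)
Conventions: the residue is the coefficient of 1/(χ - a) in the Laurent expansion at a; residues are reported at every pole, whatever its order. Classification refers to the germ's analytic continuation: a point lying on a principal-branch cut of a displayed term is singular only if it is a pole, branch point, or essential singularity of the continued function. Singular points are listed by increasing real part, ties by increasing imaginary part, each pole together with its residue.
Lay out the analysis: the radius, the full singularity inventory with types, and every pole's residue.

Denominator factor (χ + 11/10)^3: pole of order 3 at -11/10, modulus 11/10.
Denominator factor (χ - 2): pole of order 1 at 2, modulus 2.
The radius of convergence is the smallest modulus among the singular points: 11/10.
At the order-3 pole -11/10 set g(χ) = (χ - (-11/10))^3*f(χ) = -30/(19*(χ - 2)).
Order-3 pole: residue = g''(a)/2; g''(-11/10) = 60000/566029, so the residue is 30000/566029.
At the order-1 pole 2 set g(χ) = (χ - (2))*f(χ) = -30/(19*(χ + 11/10)**3).
Simple pole: residue = g(a) at a = 2, which is -30000/566029.
List the singular points by increasing real part (a conjugate pair: the negative imaginary part first).

Radius of convergence at 0: 11/10.
At -11/10: a pole of order 3; residue 30000/566029.
At 2: a pole of order 1; residue -30000/566029.


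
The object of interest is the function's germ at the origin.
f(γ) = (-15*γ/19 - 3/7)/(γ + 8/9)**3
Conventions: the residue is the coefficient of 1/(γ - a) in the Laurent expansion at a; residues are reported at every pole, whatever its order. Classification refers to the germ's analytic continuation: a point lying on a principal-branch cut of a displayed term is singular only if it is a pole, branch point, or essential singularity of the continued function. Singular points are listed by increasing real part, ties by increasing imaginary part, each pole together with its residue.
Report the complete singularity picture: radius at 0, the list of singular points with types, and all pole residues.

Denominator factor (γ + 8/9)^3: pole of order 3 at -8/9, modulus 8/9.
The radius of convergence is the smallest modulus among the singular points: 8/9.
At the order-3 pole -8/9 set g(γ) = (γ - (-8/9))^3*f(γ) = -15*γ/19 - 3/7.
Order-3 pole: residue = g''(a)/2; g''(-8/9) = 0, so the residue is 0.

Radius of convergence at 0: 8/9.
At -8/9: a pole of order 3; residue 0.


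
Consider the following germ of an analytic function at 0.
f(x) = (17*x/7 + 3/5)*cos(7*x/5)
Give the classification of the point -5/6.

The point is a regular point.

There is no denominator, hence no pole anywhere.
The factor cos(7*x/5) is entire.
So the germ continues analytically to -5/6.


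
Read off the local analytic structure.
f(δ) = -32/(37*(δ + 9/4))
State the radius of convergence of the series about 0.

The radius of convergence is 9/4.

Denominator factor (δ + 9/4): pole of order 1 at -9/4, modulus 9/4.
The radius of convergence is the smallest modulus among the singular points: 9/4.


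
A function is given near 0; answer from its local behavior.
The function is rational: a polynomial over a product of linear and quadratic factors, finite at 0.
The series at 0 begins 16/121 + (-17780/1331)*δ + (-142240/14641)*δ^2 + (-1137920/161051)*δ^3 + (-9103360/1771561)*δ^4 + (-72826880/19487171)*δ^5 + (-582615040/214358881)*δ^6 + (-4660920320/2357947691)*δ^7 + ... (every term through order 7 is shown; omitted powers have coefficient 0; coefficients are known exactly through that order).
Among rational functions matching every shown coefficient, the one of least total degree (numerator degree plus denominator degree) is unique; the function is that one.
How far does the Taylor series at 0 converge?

The radius of convergence is 11/8.

No rational of total degree below 2 reproduces all 8 coefficients; solving the [1/1] Pade equations on them gives f(δ) = (37*δ/2 - 2/11)/(δ - 11/8), whose expansion matches every shown term.
Denominator factor (δ - 11/8): pole of order 1 at 11/8, modulus 11/8.
The radius of convergence is the smallest modulus among the singular points: 11/8.
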